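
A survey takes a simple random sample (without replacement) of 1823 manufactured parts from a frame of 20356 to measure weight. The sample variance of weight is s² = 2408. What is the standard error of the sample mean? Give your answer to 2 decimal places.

1.10

Under SRS without replacement, Var(ȳ) = (1 − f)·s²/n with f = n/N = 1823/20356 = 0.08955590.
Var(ȳ) = (1 − 0.08955590)·2408/1823 = 0.91044410·1.3208996 = 1.2026053.
SE(ȳ) = √(1.2026053) = 1.10.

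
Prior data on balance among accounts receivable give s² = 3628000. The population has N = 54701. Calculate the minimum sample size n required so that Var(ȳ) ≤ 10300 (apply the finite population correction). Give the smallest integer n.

Without fpc, n₀ = s²/D = 3628000/10300 = 352.2330.
With fpc, (1 − n/N)·s²/n ≤ D requires n ≥ n₀/(1 + n₀/N) = 352.2330/(1 + 352.2330/54701) = 349.9794.
Rounding up, n = 350.

350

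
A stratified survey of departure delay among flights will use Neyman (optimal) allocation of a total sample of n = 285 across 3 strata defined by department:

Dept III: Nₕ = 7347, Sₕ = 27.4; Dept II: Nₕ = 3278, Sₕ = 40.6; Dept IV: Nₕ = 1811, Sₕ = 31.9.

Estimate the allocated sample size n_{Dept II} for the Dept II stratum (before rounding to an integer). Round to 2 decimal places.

96.72

Neyman allocation: nₕ = n·NₕSₕ / Σⱼ NⱼSⱼ.
Σ NⱼSⱼ = 7347·27.4 + 3278·40.6 + 1811·31.9 = 392165.5.
n_{Dept II} = 285·3278·40.6 / 392165.5 = 96.72.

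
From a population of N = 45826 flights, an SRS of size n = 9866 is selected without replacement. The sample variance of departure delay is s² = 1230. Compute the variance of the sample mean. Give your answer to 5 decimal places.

Under SRS without replacement, Var(ȳ) = (1 − f)·s²/n with f = n/N = 9866/45826 = 0.21529263.
Var(ȳ) = (1 − 0.21529263)·1230/9866 = 0.78470737·0.12467059 = 0.097829928.

0.09783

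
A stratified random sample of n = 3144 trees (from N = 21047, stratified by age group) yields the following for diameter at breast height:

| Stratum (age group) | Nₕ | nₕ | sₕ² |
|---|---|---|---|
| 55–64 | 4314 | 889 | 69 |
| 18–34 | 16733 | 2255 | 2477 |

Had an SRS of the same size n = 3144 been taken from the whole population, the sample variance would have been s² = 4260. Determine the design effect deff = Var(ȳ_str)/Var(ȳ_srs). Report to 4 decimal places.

Var(ȳ_str) = Σ Wₕ²(1−fₕ)sₕ²/nₕ with Wₕ = Nₕ/21047:
  55–64: (4314/21047)²·(1−889/4314)·69/889 = 0.0025888545
  18–34: (16733/21047)²·(1−2255/16733)·2477/2255 = 0.60073293
  → Var(ȳ_str) = 0.60332178.
Var(ȳ_srs) = (1 − 3144/21047)·4260/3144 = 1.1525577.
deff = 0.60332178 / 1.1525577 = 0.5235.

0.5235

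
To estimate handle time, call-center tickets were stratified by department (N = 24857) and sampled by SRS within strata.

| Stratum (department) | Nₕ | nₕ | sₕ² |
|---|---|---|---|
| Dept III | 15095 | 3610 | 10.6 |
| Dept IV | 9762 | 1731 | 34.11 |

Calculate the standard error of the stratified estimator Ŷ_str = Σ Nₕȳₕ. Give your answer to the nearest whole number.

Var(Ŷ_str) = Σₕ Nₕ²(1 − fₕ)sₕ²/nₕ.
Dept III: 15095²·(1 − 3610/15095)·10.6/3610 = 509052.74.
Dept IV: 9762²·(1 − 1731/9762)·34.11/1731 = 1.5448741 × 10^6.
Sum = 2.0539268 × 10^6.
SE = √(2.0539268 × 10^6) = 1433.

1433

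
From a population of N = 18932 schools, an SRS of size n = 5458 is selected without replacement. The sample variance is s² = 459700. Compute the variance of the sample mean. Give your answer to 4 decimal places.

59.9434

Under SRS without replacement, Var(ȳ) = (1 − f)·s²/n with f = n/N = 5458/18932 = 0.28829495.
Var(ȳ) = (1 − 0.28829495)·459700/5458 = 0.71170505·84.224991 = 59.943351.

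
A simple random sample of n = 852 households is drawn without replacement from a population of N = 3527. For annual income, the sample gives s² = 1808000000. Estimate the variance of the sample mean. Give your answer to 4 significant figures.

Under SRS without replacement, Var(ȳ) = (1 − f)·s²/n with f = n/N = 852/3527 = 0.24156507.
Var(ȳ) = (1 − 0.24156507)·1808000000/852 = 0.75843493·2.1220657 × 10^6 = 1.6094488 × 10^6.

1.609 × 10^6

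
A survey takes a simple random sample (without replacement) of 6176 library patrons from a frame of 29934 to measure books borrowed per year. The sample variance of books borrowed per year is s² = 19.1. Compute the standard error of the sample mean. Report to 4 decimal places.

0.0495

Under SRS without replacement, Var(ȳ) = (1 − f)·s²/n with f = n/N = 6176/29934 = 0.20632057.
Var(ȳ) = (1 − 0.20632057)·19.1/6176 = 0.79367943·0.0030926166 = 0.0024545462.
SE(ȳ) = √(0.0024545462) = 0.0495.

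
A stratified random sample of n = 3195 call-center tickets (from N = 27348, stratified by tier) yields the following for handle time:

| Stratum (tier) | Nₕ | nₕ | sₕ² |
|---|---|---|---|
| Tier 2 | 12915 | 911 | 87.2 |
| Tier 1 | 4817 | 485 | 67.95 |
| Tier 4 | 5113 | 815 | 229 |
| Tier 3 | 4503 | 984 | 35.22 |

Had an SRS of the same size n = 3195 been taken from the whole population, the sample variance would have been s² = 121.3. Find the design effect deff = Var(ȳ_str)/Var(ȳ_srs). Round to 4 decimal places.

0.9772

Var(ȳ_str) = Σ Wₕ²(1−fₕ)sₕ²/nₕ with Wₕ = Nₕ/27348:
  Tier 2: (12915/27348)²·(1−911/12915)·87.2/911 = 0.019841174
  Tier 1: (4817/27348)²·(1−485/4817)·67.95/485 = 0.003908964
  Tier 4: (5113/27348)²·(1−815/5113)·229/815 = 0.0082559858
  Tier 3: (4503/27348)²·(1−984/4503)·35.22/984 = 7.5834063 × 10^-4
  → Var(ȳ_str) = 0.032764464.
Var(ȳ_srs) = (1 − 3195/27348)·121.3/3195 = 0.033530146.
deff = 0.032764464 / 0.033530146 = 0.9772.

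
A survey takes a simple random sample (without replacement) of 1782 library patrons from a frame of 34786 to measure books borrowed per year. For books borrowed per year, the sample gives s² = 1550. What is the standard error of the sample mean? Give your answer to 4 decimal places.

0.9084

Under SRS without replacement, Var(ȳ) = (1 − f)·s²/n with f = n/N = 1782/34786 = 0.05122751.
Var(ȳ) = (1 − 0.05122751)·1550/1782 = 0.94877249·0.8698092 = 0.82525105.
SE(ȳ) = √(0.82525105) = 0.9084.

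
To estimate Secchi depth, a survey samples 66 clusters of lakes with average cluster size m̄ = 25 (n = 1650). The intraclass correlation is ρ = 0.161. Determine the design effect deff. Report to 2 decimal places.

deff = 1 + (25 − 1)·0.161 = 1 + 3.864 = 4.864.

4.86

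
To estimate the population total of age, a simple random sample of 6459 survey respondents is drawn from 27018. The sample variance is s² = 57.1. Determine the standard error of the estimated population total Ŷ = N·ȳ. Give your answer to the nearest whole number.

Var(Ŷ) = N²·Var(ȳ) = N²·(1 − n/N)·s²/n.
f = 6459/27018 = 0.23906285; Var(ȳ) = 0.76093715·57.1/6459 = 0.0067269719.
Var(Ŷ) = 27018² · 0.0067269719 = 4.9105033 × 10^6.
SE(Ŷ) = √(4.9105033 × 10^6) = 2216.

2216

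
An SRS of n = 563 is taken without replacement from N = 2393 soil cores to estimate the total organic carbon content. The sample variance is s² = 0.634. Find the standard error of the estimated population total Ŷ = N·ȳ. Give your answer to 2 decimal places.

Var(Ŷ) = N²·Var(ȳ) = N²·(1 − n/N)·s²/n.
f = 563/2393 = 0.23526954; Var(ȳ) = 0.76473046·0.634/563 = 8.6117072 × 10^-4.
Var(Ŷ) = 2393² · (8.6117072 × 10^-4) = 4931.4502.
SE(Ŷ) = √(4931.4502) = 70.22.

70.22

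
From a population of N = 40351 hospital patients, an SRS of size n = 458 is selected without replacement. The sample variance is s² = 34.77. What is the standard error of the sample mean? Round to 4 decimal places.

Under SRS without replacement, Var(ȳ) = (1 − f)·s²/n with f = n/N = 458/40351 = 0.01135040.
Var(ȳ) = (1 − 0.01135040)·34.77/458 = 0.98864960·0.075917031 = 0.075055342.
SE(ȳ) = √(0.075055342) = 0.2740.

0.2740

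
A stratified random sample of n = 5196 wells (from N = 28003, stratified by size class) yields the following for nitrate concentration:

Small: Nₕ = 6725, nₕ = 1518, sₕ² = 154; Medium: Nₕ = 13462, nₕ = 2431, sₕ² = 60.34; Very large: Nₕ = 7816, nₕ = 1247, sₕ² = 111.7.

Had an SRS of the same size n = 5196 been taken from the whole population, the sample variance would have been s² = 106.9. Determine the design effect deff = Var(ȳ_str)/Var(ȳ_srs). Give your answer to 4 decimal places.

Var(ȳ_str) = Σ Wₕ²(1−fₕ)sₕ²/nₕ with Wₕ = Nₕ/28003:
  Small: (6725/28003)²·(1−1518/6725)·154/1518 = 0.0045302242
  Medium: (13462/28003)²·(1−2431/13462)·60.34/2431 = 0.0047004095
  Very large: (7816/28003)²·(1−1247/7816)·111.7/1247 = 0.0058649108
  → Var(ȳ_str) = 0.015095545.
Var(ȳ_srs) = (1 − 5196/28003)·106.9/5196 = 0.01675607.
deff = 0.015095545 / 0.01675607 = 0.9009.

0.9009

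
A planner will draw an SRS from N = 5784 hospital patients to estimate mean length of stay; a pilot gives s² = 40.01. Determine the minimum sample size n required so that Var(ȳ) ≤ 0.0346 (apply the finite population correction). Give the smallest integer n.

964

Without fpc, n₀ = s²/D = 40.01/0.0346 = 1156.3584.
With fpc, (1 − n/N)·s²/n ≤ D requires n ≥ n₀/(1 + n₀/N) = 1156.3584/(1 + 1156.3584/5784) = 963.6933.
Rounding up, n = 964.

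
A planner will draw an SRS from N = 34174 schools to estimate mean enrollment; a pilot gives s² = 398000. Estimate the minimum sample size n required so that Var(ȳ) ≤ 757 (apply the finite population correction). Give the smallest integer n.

518

Without fpc, n₀ = s²/D = 398000/757 = 525.7596.
With fpc, (1 − n/N)·s²/n ≤ D requires n ≥ n₀/(1 + n₀/N) = 525.7596/(1 + 525.7596/34174) = 517.7935.
Rounding up, n = 518.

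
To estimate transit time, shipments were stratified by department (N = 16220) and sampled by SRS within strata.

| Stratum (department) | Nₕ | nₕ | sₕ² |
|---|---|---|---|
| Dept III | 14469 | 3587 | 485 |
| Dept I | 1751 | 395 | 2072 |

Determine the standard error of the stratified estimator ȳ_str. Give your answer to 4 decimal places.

0.3581

Var(ȳ_str) = Σₕ Wₕ²(1 − fₕ)sₕ²/nₕ with Wₕ = Nₕ/N, N = 16220.
Dept III: Wₕ = 0.89204686; term = 0.89204686²·(1 − 0.24790932)·485/3587 = 0.080920005.
Dept I: Wₕ = 0.10795314; term = 0.10795314²·(1 − 0.22558538)·2072/395 = 0.047340931.
Sum = 0.12826094.
SE = √(0.12826094) = 0.3581.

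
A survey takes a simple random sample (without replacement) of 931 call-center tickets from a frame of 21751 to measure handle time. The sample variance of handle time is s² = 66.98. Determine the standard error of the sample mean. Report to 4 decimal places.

0.2624

Under SRS without replacement, Var(ȳ) = (1 − f)·s²/n with f = n/N = 931/21751 = 0.04280263.
Var(ȳ) = (1 − 0.04280263)·66.98/931 = 0.95719737·0.071944146 = 0.068864747.
SE(ȳ) = √(0.068864747) = 0.2624.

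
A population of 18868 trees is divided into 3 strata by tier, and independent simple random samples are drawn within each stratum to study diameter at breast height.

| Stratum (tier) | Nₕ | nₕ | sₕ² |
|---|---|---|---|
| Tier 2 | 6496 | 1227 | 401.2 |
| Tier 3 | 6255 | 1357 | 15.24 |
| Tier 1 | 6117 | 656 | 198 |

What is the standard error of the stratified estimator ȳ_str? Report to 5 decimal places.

0.24642

Var(ȳ_str) = Σₕ Wₕ²(1 − fₕ)sₕ²/nₕ with Wₕ = Nₕ/N, N = 18868.
Tier 2: Wₕ = 0.34428662; term = 0.34428662²·(1 − 0.18888547)·401.2/1227 = 0.031436837.
Tier 3: Wₕ = 0.33151367; term = 0.33151367²·(1 − 0.21694644)·15.24/1357 = 9.664947 × 10^-4.
Tier 1: Wₕ = 0.32419970; term = 0.32419970²·(1 − 0.10724211)·198/656 = 0.028321762.
Sum = 0.060725094.
SE = √(0.060725094) = 0.24642.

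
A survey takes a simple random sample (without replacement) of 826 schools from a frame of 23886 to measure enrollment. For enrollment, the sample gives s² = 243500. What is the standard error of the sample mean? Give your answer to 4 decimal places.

Under SRS without replacement, Var(ȳ) = (1 − f)·s²/n with f = n/N = 826/23886 = 0.03458093.
Var(ȳ) = (1 − 0.03458093)·243500/826 = 0.96541907·294.79419 = 284.59993.
SE(ȳ) = √(284.59993) = 16.8701.

16.8701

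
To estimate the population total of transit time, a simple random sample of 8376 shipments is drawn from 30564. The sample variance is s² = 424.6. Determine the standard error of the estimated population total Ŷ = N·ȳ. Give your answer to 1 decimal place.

Var(Ŷ) = N²·Var(ȳ) = N²·(1 − n/N)·s²/n.
f = 8376/30564 = 0.27404790; Var(ȳ) = 0.72595210·424.6/8376 = 0.036800294.
Var(Ŷ) = 30564² · 0.036800294 = 3.4377293 × 10^7.
SE(Ŷ) = √(3.4377293 × 10^7) = 5863.2.

5863.2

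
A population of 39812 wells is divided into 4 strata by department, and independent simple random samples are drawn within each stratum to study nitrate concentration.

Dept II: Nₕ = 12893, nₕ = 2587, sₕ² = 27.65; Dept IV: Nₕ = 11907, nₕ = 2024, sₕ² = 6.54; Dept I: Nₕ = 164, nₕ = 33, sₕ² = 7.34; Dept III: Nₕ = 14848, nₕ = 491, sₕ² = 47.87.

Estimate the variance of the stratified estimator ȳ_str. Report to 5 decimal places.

Var(ȳ_str) = Σₕ Wₕ²(1 − fₕ)sₕ²/nₕ with Wₕ = Nₕ/N, N = 39812.
Dept II: Wₕ = 0.32384708; term = 0.32384708²·(1 − 0.20065152)·27.65/2587 = 8.9601409 × 10^-4.
Dept IV: Wₕ = 0.29908068; term = 0.29908068²·(1 − 0.16998404)·6.54/2024 = 2.3990008 × 10^-4.
Dept I: Wₕ = 0.00411936; term = 0.00411936²·(1 − 0.20121951)·7.34/33 = 3.0148747 × 10^-6.
Dept III: Wₕ = 0.37295288; term = 0.37295288²·(1 − 0.03306843)·47.87/491 = 0.013112503.
Sum = 0.014251432.

0.01425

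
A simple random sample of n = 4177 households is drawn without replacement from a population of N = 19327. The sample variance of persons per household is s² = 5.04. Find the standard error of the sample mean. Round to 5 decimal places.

Under SRS without replacement, Var(ȳ) = (1 − f)·s²/n with f = n/N = 4177/19327 = 0.21612252.
Var(ȳ) = (1 − 0.21612252)·5.04/4177 = 0.78387748·0.0012066076 = 9.4583253 × 10^-4.
SE(ȳ) = √(9.4583253 × 10^-4) = 0.03075.

0.03075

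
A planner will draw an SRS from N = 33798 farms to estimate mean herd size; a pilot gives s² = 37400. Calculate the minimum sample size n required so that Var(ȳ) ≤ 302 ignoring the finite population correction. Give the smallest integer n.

124

Without fpc, n₀ = s²/D = 37400/302 = 123.8411.
Rounding up, n = 124.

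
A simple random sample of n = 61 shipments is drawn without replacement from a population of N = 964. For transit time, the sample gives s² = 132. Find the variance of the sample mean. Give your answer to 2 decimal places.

2.03

Under SRS without replacement, Var(ȳ) = (1 − f)·s²/n with f = n/N = 61/964 = 0.06327801.
Var(ȳ) = (1 − 0.06327801)·132/61 = 0.93672199·2.1639344 = 2.027005.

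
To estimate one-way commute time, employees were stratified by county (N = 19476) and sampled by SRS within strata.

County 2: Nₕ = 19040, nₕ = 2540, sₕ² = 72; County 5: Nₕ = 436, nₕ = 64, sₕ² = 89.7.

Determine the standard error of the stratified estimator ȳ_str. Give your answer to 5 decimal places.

0.15517

Var(ȳ_str) = Σₕ Wₕ²(1 − fₕ)sₕ²/nₕ with Wₕ = Nₕ/N, N = 19476.
County 2: Wₕ = 0.97761347; term = 0.97761347²·(1 − 0.13340336)·72/2540 = 0.023477407.
County 5: Wₕ = 0.02238653; term = 0.02238653²·(1 − 0.14678899)·89.7/64 = 5.9929736 × 10^-4.
Sum = 0.024076704.
SE = √(0.024076704) = 0.15517.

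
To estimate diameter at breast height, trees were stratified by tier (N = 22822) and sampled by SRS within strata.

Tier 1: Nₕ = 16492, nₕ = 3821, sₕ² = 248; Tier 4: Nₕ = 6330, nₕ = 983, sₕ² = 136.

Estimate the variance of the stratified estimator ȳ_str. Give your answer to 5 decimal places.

0.03503

Var(ȳ_str) = Σₕ Wₕ²(1 − fₕ)sₕ²/nₕ with Wₕ = Nₕ/N, N = 22822.
Tier 1: Wₕ = 0.72263605; term = 0.72263605²·(1 − 0.23168809)·248/3821 = 0.026040628.
Tier 4: Wₕ = 0.27736395; term = 0.27736395²·(1 − 0.15529226)·136/983 = 0.0089906664.
Sum = 0.035031294.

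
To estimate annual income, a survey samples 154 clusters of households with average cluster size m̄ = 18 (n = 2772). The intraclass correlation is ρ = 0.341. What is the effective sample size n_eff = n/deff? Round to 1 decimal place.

deff = 1 + (18 − 1)·0.341 = 1 + 5.797 = 6.797.
n_eff = 2772 / 6.797 = 407.8.

407.8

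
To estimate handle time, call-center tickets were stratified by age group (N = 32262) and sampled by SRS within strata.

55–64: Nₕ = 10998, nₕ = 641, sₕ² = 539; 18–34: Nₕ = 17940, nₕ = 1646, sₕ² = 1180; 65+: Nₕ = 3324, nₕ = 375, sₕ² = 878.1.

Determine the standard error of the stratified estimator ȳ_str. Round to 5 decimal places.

0.56161

Var(ȳ_str) = Σₕ Wₕ²(1 − fₕ)sₕ²/nₕ with Wₕ = Nₕ/N, N = 32262.
55–64: Wₕ = 0.34089641; term = 0.34089641²·(1 − 0.05828332)·539/641 = 0.092022887.
18–34: Wₕ = 0.55607216; term = 0.55607216²·(1 − 0.09175028)·1180/1646 = 0.20133522.
65+: Wₕ = 0.10303143; term = 0.10303143²·(1 − 0.11281588)·878.1/375 = 0.022052911.
Sum = 0.31541102.
SE = √(0.31541102) = 0.56161.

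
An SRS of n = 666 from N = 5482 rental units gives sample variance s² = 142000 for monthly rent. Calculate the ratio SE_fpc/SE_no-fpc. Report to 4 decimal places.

0.9373

f = n/N = 666/5482 = 0.12148851.
SE_no-fpc = √(s²/n) = 14.601822; SE_fpc = √((1−f)s²/n) = 13.686134.
Ratio = √(1−f) = 0.93728944.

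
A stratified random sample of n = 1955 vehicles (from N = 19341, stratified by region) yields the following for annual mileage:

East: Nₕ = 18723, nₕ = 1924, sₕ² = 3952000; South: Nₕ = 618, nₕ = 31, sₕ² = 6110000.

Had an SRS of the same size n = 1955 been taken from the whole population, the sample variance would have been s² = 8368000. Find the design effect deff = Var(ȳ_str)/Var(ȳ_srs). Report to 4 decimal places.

Var(ȳ_str) = Σ Wₕ²(1−fₕ)sₕ²/nₕ with Wₕ = Nₕ/19341:
  East: (18723/19341)²·(1−1924/18723)·3952000/1924 = 1727.0817
  South: (618/19341)²·(1−31/618)·6110000/31 = 191.13853
  → Var(ȳ_str) = 1918.2202.
Var(ȳ_srs) = (1 − 1955/19341)·8368000/1955 = 3847.6509.
deff = 1918.2202 / 3847.6509 = 0.4985.

0.4985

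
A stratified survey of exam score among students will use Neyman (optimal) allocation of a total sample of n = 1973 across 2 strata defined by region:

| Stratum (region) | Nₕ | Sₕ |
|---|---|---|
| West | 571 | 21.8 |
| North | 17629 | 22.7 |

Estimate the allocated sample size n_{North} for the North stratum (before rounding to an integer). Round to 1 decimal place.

1913.5

Neyman allocation: nₕ = n·NₕSₕ / Σⱼ NⱼSⱼ.
Σ NⱼSⱼ = 571·21.8 + 17629·22.7 = 412626.1.
n_{North} = 1973·17629·22.7 / 412626.1 = 1913.5.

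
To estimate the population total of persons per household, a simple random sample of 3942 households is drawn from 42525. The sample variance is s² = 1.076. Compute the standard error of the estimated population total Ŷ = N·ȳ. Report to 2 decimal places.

669.22

Var(Ŷ) = N²·Var(ȳ) = N²·(1 − n/N)·s²/n.
f = 3942/42525 = 0.09269841; Var(ȳ) = 0.90730159·1.076/3942 = 2.4765513 × 10^-4.
Var(Ŷ) = 42525² · (2.4765513 × 10^-4) = 447853.5.
SE(Ŷ) = √(447853.5) = 669.22.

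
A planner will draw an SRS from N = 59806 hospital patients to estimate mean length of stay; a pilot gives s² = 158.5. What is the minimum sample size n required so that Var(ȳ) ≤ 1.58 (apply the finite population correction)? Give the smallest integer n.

101

Without fpc, n₀ = s²/D = 158.5/1.58 = 100.3165.
With fpc, (1 − n/N)·s²/n ≤ D requires n ≥ n₀/(1 + n₀/N) = 100.3165/(1 + 100.3165/59806) = 100.1485.
Rounding up, n = 101.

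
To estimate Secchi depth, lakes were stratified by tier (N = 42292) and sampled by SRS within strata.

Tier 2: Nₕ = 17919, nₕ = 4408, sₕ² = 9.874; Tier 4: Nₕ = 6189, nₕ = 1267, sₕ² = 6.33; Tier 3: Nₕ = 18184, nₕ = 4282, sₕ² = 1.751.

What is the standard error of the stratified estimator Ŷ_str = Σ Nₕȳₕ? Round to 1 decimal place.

Var(Ŷ_str) = Σₕ Nₕ²(1 − fₕ)sₕ²/nₕ.
Tier 2: 17919²·(1 − 4408/17919)·9.874/4408 = 542316.48.
Tier 4: 6189²·(1 − 1267/6189)·6.33/1267 = 152191.08.
Tier 3: 18184²·(1 − 4282/18184)·1.751/4282 = 103372.78.
Sum = 797880.34.
SE = √(797880.34) = 893.2.

893.2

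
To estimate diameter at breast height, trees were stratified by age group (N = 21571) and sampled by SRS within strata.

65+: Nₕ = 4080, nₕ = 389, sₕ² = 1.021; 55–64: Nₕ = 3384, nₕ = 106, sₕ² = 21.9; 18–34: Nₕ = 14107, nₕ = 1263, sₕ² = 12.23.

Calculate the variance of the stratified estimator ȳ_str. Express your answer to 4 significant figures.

0.008781

Var(ȳ_str) = Σₕ Wₕ²(1 − fₕ)sₕ²/nₕ with Wₕ = Nₕ/N, N = 21571.
65+: Wₕ = 0.18914283; term = 0.18914283²·(1 − 0.09534314)·1.021/389 = 8.4945385 × 10^-5.
55–64: Wₕ = 0.15687729; term = 0.15687729²·(1 − 0.03132388)·21.9/106 = 0.0049253488.
18–34: Wₕ = 0.65397988; term = 0.65397988²·(1 − 0.08953002)·12.23/1263 = 0.0037706612.
Sum = 0.0087809554.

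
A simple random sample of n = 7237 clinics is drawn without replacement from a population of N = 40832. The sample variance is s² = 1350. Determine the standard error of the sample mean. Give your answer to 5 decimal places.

Under SRS without replacement, Var(ȳ) = (1 − f)·s²/n with f = n/N = 7237/40832 = 0.17723844.
Var(ȳ) = (1 − 0.17723844)·1350/7237 = 0.82276156·0.18654138 = 0.15347908.
SE(ȳ) = √(0.15347908) = 0.39176.

0.39176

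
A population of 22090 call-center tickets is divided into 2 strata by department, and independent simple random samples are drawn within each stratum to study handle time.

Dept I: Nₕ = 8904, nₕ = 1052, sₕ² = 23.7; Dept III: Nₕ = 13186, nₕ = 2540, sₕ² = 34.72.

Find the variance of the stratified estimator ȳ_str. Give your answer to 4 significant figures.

0.007160

Var(ȳ_str) = Σₕ Wₕ²(1 − fₕ)sₕ²/nₕ with Wₕ = Nₕ/N, N = 22090.
Dept I: Wₕ = 0.40307832; term = 0.40307832²·(1 − 0.11814915)·23.7/1052 = 0.0032278.
Dept III: Wₕ = 0.59692168; term = 0.59692168²·(1 − 0.19262855)·34.72/2540 = 0.0039323675.
Sum = 0.0071601675.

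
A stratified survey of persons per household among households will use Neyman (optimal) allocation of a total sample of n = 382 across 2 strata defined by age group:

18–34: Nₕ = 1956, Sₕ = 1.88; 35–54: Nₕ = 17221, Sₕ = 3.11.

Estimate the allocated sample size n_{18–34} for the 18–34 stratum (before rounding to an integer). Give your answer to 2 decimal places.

24.54

Neyman allocation: nₕ = n·NₕSₕ / Σⱼ NⱼSⱼ.
Σ NⱼSⱼ = 1956·1.88 + 17221·3.11 = 57234.59.
n_{18–34} = 382·1956·1.88 / 57234.59 = 24.54.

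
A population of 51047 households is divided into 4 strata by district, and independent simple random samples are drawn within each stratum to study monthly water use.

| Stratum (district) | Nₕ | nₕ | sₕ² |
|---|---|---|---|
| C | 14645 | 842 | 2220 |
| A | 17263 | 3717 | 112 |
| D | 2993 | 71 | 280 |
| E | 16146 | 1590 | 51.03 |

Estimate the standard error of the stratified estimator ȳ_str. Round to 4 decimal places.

Var(ȳ_str) = Σₕ Wₕ²(1 − fₕ)sₕ²/nₕ with Wₕ = Nₕ/N, N = 51047.
C: Wₕ = 0.28689247; term = 0.28689247²·(1 − 0.05749403)·2220/842 = 0.20453296.
A: Wₕ = 0.33817854; term = 0.33817854²·(1 − 0.21531599)·112/3717 = 0.0027040353.
D: Wₕ = 0.05863224; term = 0.05863224²·(1 − 0.02372202)·280/71 = 0.013235677.
E: Wₕ = 0.31629675; term = 0.31629675²·(1 − 0.09847640)·51.03/1590 = 0.0028946429.
Sum = 0.22336732.
SE = √(0.22336732) = 0.4726.

0.4726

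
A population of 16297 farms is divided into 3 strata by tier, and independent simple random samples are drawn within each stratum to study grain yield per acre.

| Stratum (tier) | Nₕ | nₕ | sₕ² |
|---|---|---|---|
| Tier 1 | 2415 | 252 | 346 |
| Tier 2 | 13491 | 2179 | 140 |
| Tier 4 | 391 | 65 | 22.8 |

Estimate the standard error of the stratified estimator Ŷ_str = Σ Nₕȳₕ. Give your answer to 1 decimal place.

4125.8

Var(Ŷ_str) = Σₕ Nₕ²(1 − fₕ)sₕ²/nₕ.
Tier 1: 2415²·(1 − 252/2415)·346/252 = 7.1721475 × 10^6.
Tier 2: 13491²·(1 − 2179/13491)·140/2179 = 9.8051523 × 10^6.
Tier 4: 391²·(1 − 65/391)·22.8/65 = 44711.151.
Sum = 1.7022011 × 10^7.
SE = √(1.7022011 × 10^7) = 4125.8.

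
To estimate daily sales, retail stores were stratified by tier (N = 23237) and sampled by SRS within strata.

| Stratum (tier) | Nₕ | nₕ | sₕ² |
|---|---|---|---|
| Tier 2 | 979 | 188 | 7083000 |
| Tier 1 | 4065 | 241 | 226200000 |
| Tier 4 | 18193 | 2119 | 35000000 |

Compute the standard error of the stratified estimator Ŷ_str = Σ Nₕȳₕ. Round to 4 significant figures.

Var(Ŷ_str) = Σₕ Nₕ²(1 − fₕ)sₕ²/nₕ.
Tier 2: 979²·(1 − 188/979)·7083000/188 = 2.9175517 × 10^10.
Tier 1: 4065²·(1 − 241/4065)·226200000/241 = 1.4589956 × 10^13.
Tier 4: 18193²·(1 − 2119/18193)·35000000/2119 = 4.8302029 × 10^12.
Sum = 1.9449334 × 10^13.
SE = √(1.9449334 × 10^13) = 4.410 × 10^6.

4.410 × 10^6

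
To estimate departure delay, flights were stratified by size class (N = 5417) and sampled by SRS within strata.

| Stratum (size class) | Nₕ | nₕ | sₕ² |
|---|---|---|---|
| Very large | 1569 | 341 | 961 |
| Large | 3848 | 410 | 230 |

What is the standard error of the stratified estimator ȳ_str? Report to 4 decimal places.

Var(ȳ_str) = Σₕ Wₕ²(1 − fₕ)sₕ²/nₕ with Wₕ = Nₕ/N, N = 5417.
Very large: Wₕ = 0.28964371; term = 0.28964371²·(1 − 0.21733588)·961/341 = 0.18504299.
Large: Wₕ = 0.71035629; term = 0.71035629²·(1 − 0.10654886)·230/410 = 0.25291072.
Sum = 0.43795371.
SE = √(0.43795371) = 0.6618.

0.6618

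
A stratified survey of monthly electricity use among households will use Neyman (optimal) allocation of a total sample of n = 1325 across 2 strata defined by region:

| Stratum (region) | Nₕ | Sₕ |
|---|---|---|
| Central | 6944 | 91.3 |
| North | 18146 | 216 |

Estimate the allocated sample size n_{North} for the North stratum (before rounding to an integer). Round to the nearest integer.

1141

Neyman allocation: nₕ = n·NₕSₕ / Σⱼ NⱼSⱼ.
Σ NⱼSⱼ = 6944·91.3 + 18146·216 = 4.5535232 × 10^6.
n_{North} = 1325·18146·216 / (4.5535232 × 10^6) = 1141.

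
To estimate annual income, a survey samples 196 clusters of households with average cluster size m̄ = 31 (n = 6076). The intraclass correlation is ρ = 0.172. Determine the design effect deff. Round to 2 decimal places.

deff = 1 + (31 − 1)·0.172 = 1 + 5.16 = 6.16.

6.16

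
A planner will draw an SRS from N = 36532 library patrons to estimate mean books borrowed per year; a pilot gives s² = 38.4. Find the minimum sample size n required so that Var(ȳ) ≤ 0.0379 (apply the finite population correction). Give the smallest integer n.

986

Without fpc, n₀ = s²/D = 38.4/0.0379 = 1013.1926.
With fpc, (1 − n/N)·s²/n ≤ D requires n ≥ n₀/(1 + n₀/N) = 1013.1926/(1 + 1013.1926/36532) = 985.8506.
Rounding up, n = 986.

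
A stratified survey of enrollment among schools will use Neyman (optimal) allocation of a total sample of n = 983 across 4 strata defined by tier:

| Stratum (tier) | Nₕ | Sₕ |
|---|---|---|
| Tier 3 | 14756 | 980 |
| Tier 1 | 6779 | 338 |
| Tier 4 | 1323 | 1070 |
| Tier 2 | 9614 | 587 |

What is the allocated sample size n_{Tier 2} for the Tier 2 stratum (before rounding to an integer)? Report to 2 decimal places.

232.98

Neyman allocation: nₕ = n·NₕSₕ / Σⱼ NⱼSⱼ.
Σ NⱼSⱼ = 14756·980 + 6779·338 + 1323·1070 + 9614·587 = 2.381121 × 10^7.
n_{Tier 2} = 983·9614·587 / (2.381121 × 10^7) = 232.98.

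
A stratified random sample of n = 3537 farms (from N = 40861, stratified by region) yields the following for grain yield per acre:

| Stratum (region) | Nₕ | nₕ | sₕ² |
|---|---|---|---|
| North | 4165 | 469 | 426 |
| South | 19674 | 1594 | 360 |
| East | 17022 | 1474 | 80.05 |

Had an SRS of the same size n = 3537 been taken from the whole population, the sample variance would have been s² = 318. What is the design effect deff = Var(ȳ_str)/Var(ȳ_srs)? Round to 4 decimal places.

0.7927

Var(ȳ_str) = Σ Wₕ²(1−fₕ)sₕ²/nₕ with Wₕ = Nₕ/40861:
  North: (4165/40861)²·(1−469/4165)·426/469 = 0.0083746322
  South: (19674/40861)²·(1−1594/19674)·360/1594 = 0.048115754
  East: (17022/40861)²·(1−1474/17022)·80.05/1474 = 0.0086085695
  → Var(ȳ_str) = 0.065098956.
Var(ȳ_srs) = (1 − 3537/40861)·318/3537 = 0.082124219.
deff = 0.065098956 / 0.082124219 = 0.7927.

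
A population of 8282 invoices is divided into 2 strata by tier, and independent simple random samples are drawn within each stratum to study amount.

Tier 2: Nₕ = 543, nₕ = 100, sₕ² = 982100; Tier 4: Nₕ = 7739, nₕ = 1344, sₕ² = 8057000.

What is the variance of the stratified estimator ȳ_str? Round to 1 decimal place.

Var(ȳ_str) = Σₕ Wₕ²(1 − fₕ)sₕ²/nₕ with Wₕ = Nₕ/N, N = 8282.
Tier 2: Wₕ = 0.06556387; term = 0.06556387²·(1 − 0.18416206)·982100/100 = 34.442036.
Tier 4: Wₕ = 0.93443613; term = 0.93443613²·(1 − 0.17366585)·8057000/1344 = 4325.4275.
Sum = 4359.8695.

4359.9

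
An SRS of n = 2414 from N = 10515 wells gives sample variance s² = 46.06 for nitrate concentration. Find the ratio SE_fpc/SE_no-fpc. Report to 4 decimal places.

f = n/N = 2414/10515 = 0.22957680.
SE_no-fpc = √(s²/n) = 0.13813169; SE_fpc = √((1−f)s²/n) = 0.12124337.
Ratio = √(1−f) = 0.87773755.

0.8777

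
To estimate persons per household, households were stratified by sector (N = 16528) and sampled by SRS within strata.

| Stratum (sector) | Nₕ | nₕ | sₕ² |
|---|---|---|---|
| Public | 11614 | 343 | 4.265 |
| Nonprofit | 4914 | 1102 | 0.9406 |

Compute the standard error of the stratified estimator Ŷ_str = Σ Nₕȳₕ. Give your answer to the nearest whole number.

1282

Var(Ŷ_str) = Σₕ Nₕ²(1 − fₕ)sₕ²/nₕ.
Public: 11614²·(1 − 343/11614)·4.265/343 = 1.6276806 × 10^6.
Nonprofit: 4914²·(1 − 1102/4914)·0.9406/1102 = 15988.636.
Sum = 1.6436692 × 10^6.
SE = √(1.6436692 × 10^6) = 1282.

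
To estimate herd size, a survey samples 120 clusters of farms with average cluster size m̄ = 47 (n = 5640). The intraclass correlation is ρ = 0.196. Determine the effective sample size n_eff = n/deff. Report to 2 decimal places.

563.10

deff = 1 + (47 − 1)·0.196 = 1 + 9.016 = 10.016.
n_eff = 5640 / 10.016 = 563.10.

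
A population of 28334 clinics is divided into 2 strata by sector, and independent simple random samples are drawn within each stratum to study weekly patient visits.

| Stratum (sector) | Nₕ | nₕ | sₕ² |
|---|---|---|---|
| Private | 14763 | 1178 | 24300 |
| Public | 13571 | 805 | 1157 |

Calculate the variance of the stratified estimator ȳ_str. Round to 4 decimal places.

Var(ȳ_str) = Σₕ Wₕ²(1 − fₕ)sₕ²/nₕ with Wₕ = Nₕ/N, N = 28334.
Private: Wₕ = 0.52103480; term = 0.52103480²·(1 − 0.07979408)·24300/1178 = 5.1532293.
Public: Wₕ = 0.47896520; term = 0.47896520²·(1 − 0.05931766)·1157/805 = 0.31016186.
Sum = 5.4633912.

5.4634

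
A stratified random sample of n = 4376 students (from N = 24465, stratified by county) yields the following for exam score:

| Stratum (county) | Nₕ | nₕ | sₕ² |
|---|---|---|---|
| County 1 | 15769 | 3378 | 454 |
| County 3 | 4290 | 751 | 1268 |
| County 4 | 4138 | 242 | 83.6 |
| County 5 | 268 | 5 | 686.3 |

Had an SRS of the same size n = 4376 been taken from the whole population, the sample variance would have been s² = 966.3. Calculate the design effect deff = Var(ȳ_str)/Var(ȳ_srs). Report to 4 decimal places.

Var(ȳ_str) = Σ Wₕ²(1−fₕ)sₕ²/nₕ with Wₕ = Nₕ/24465:
  County 1: (15769/24465)²·(1−3378/15769)·454/3378 = 0.043874914
  County 3: (4290/24465)²·(1−751/4290)·1268/751 = 0.042827895
  County 4: (4138/24465)²·(1−242/4138)·83.6/242 = 0.0093048613
  County 5: (268/24465)²·(1−5/268)·686.3/5 = 0.016163823
  → Var(ȳ_str) = 0.11217149.
Var(ȳ_srs) = (1 − 4376/24465)·966.3/4376 = 0.18132086.
deff = 0.11217149 / 0.18132086 = 0.6186.

0.6186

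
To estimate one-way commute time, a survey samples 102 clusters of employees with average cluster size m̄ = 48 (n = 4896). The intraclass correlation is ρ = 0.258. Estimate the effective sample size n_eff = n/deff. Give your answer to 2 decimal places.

373.00

deff = 1 + (48 − 1)·0.258 = 1 + 12.126 = 13.126.
n_eff = 4896 / 13.126 = 373.00.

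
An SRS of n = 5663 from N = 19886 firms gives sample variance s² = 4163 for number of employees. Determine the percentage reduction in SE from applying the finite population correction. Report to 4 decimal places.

15.4289

f = n/N = 5663/19886 = 0.28477321.
SE_no-fpc = √(s²/n) = 0.85739298; SE_fpc = √((1−f)s²/n) = 0.72510652.
Ratio = √(1−f) = 0.84571082. Reduction = 100·(1 − 0.84571082) = 15.4289%.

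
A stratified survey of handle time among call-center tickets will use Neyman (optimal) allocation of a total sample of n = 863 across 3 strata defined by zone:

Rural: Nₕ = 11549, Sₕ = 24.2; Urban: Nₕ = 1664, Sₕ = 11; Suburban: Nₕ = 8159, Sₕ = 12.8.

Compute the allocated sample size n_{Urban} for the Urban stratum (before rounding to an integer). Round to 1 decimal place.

Neyman allocation: nₕ = n·NₕSₕ / Σⱼ NⱼSⱼ.
Σ NⱼSⱼ = 11549·24.2 + 1664·11 + 8159·12.8 = 402225.
n_{Urban} = 863·1664·11 / 402225 = 39.3.

39.3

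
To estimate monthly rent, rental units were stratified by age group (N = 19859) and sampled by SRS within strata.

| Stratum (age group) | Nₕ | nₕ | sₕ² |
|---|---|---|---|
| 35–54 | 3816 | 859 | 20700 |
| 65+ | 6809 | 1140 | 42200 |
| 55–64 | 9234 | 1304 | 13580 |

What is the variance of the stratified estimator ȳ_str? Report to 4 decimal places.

6.2462

Var(ȳ_str) = Σₕ Wₕ²(1 − fₕ)sₕ²/nₕ with Wₕ = Nₕ/N, N = 19859.
35–54: Wₕ = 0.19215469; term = 0.19215469²·(1 − 0.22510482)·20700/859 = 0.68948071.
65+: Wₕ = 0.34286721; term = 0.34286721²·(1 − 0.16742547)·42200/1140 = 3.6231193.
55–64: Wₕ = 0.46497810; term = 0.46497810²·(1 − 0.14121724)·13580/1304 = 1.9336171.
Sum = 6.2462171.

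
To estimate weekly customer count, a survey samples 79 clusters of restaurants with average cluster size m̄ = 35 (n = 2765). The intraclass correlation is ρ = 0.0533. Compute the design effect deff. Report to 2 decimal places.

deff = 1 + (35 − 1)·0.0533 = 1 + 1.8122 = 2.8122.

2.81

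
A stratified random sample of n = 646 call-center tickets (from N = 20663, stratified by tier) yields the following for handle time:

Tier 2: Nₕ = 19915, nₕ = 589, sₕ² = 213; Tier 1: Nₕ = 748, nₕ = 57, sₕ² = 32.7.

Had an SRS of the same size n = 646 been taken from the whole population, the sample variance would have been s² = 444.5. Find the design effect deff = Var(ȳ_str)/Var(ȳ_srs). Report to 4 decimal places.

Var(ȳ_str) = Σ Wₕ²(1−fₕ)sₕ²/nₕ with Wₕ = Nₕ/20663:
  Tier 2: (19915/20663)²·(1−589/19915)·213/589 = 0.32598667
  Tier 1: (748/20663)²·(1−57/748)·32.7/57 = 6.9448967 × 10^-4
  → Var(ȳ_str) = 0.32668116.
Var(ȳ_srs) = (1 − 646/20663)·444.5/646 = 0.66656861.
deff = 0.32668116 / 0.66656861 = 0.4901.

0.4901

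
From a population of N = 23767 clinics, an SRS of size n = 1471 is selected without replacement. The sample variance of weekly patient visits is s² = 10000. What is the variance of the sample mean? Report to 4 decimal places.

Under SRS without replacement, Var(ȳ) = (1 − f)·s²/n with f = n/N = 1471/23767 = 0.06189254.
Var(ȳ) = (1 − 0.06189254)·10000/1471 = 0.93810746·6.7980965 = 6.3773451.

6.3773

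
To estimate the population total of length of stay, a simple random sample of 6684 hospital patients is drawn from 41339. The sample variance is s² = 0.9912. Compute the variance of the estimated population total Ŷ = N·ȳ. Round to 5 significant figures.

Var(Ŷ) = N²·Var(ȳ) = N²·(1 − n/N)·s²/n.
f = 6684/41339 = 0.16168751; Var(ȳ) = 0.83831249·0.9912/6684 = 1.2431708 × 10^-4.
Var(Ŷ) = 41339² · (1.2431708 × 10^-4) = 212447.06.

212450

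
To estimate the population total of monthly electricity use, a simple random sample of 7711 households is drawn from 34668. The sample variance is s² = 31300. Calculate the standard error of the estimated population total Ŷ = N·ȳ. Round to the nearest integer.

61591

Var(Ŷ) = N²·Var(ȳ) = N²·(1 − n/N)·s²/n.
f = 7711/34668 = 0.22242414; Var(ȳ) = 0.77757586·31300/7711 = 3.1562864.
Var(Ŷ) = 34668² · 3.1562864 = 3.7934466 × 10^9.
SE(Ŷ) = √(3.7934466 × 10^9) = 61591.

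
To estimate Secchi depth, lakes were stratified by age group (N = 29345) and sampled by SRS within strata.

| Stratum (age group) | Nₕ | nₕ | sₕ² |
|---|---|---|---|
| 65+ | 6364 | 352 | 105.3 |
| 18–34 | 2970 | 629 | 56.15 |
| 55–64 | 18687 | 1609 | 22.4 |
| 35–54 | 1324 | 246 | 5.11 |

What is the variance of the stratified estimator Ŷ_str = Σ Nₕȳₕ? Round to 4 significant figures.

1.654 × 10^7

Var(Ŷ_str) = Σₕ Nₕ²(1 − fₕ)sₕ²/nₕ.
65+: 6364²·(1 − 352/6364)·105.3/352 = 1.1445502 × 10^7.
18–34: 2970²·(1 − 629/2970)·56.15/629 = 620664.6.
55–64: 18687²·(1 − 1609/18687)·22.4/1609 = 4.4429208 × 10^6.
35–54: 1324²·(1 − 246/1324)·5.11/246 = 29647.805.
Sum = 1.6538735 × 10^7.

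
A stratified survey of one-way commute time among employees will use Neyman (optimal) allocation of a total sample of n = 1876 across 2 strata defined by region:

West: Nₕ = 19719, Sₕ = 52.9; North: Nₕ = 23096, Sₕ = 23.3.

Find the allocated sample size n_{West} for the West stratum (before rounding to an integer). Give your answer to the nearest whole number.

1238

Neyman allocation: nₕ = n·NₕSₕ / Σⱼ NⱼSⱼ.
Σ NⱼSⱼ = 19719·52.9 + 23096·23.3 = 1.5812719 × 10^6.
n_{West} = 1876·19719·52.9 / (1.5812719 × 10^6) = 1238.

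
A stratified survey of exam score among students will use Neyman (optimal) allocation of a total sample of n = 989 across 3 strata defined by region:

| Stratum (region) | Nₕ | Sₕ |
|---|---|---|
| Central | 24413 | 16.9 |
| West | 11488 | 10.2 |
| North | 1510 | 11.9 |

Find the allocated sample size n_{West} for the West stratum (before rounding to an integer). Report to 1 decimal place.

Neyman allocation: nₕ = n·NₕSₕ / Σⱼ NⱼSⱼ.
Σ NⱼSⱼ = 24413·16.9 + 11488·10.2 + 1510·11.9 = 547726.3.
n_{West} = 989·11488·10.2 / 547726.3 = 211.6.

211.6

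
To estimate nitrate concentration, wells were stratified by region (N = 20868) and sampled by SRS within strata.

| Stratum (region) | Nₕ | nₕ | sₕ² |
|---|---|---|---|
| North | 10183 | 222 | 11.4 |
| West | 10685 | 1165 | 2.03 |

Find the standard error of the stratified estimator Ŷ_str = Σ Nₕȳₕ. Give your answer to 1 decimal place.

Var(Ŷ_str) = Σₕ Nₕ²(1 − fₕ)sₕ²/nₕ.
North: 10183²·(1 − 222/10183)·11.4/222 = 5.2087146 × 10^6.
West: 10685²·(1 − 1165/10685)·2.03/1165 = 177248.1.
Sum = 5.3859627 × 10^6.
SE = √(5.3859627 × 10^6) = 2320.8.

2320.8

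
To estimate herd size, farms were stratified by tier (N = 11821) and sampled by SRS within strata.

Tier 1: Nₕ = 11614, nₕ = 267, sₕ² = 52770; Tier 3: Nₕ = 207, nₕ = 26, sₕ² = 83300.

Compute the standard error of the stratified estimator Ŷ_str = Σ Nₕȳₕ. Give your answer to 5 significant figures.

Var(Ŷ_str) = Σₕ Nₕ²(1 − fₕ)sₕ²/nₕ.
Tier 1: 11614²·(1 − 267/11614)·52770/267 = 2.604586 × 10^10.
Tier 3: 207²·(1 − 26/207)·83300/26 = 1.200385 × 10^8.
Sum = 2.6165899 × 10^10.
SE = √(2.6165899 × 10^10) = 161760.

161760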